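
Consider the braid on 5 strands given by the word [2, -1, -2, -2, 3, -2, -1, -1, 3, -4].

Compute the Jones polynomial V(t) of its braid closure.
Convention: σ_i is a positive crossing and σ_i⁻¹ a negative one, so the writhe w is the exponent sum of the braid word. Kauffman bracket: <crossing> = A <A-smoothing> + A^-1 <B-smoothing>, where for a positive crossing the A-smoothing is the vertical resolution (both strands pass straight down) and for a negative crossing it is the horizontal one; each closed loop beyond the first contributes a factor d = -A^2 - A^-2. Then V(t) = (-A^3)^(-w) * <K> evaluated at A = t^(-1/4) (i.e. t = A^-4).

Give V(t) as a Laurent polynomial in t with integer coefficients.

t - 2 + 4*t^-1 - 5*t^-2 + 6*t^-3 - 5*t^-4 + 4*t^-5 - 3*t^-6 + t^-7

Derivation:
The presented braid s2 s1^-1 s2^-1 s2^-1 s3 s2^-1 s1^-1 s1^-1 s3 s4^-1 on 5 strands reduces by inverse Markov moves (closure unchanged at each step):
  Destabilize: the word has the form β·s4^-1 where s4^-1 occurs only as the final letter (β ∈ B_4); drop it and the last strand → 4 strands.
Reduced to β = s2 s1^-1 s2^-1 s2^-1 s3 s2^-1 s1^-1 s1^-1 s3 on 4 strands, 9 crossings.
Compute on β:
Braid: s2 s1^-1 s2^-1 s2^-1 s3 s2^-1 s1^-1 s1^-1 s3 on 4 strands, 9 crossings.
Writhe w = (#positive) - (#negative) = 3 - 6 = -3.
State-sum expansion of <K>. There are 2^9 = 512 states.
Smooth each crossing (0=||, 1=⌣⌢); contribution A^(Σ sign_k(1-2s_k)) * d^(L-1).
Tabulate the states by total A-exponent and number of loops L (A-exp: L × count):
  A^9: L=6 ×1
  A^7: L=5 ×9
  A^5: L=4 ×35, L=6 ×1
  A^3: L=3 ×73, L=5 ×11
  A^1: L=2 ×82, L=4 ×43, L=6 ×1
  A^-1: L=1 ×40, L=3 ×79, L=5 ×7
  A^-3: L=2 ×63, L=4 ×21
  A^-5: L=1 ×9, L=3 ×26, L=5 ×1
  A^-7: L=2 ×6, L=4 ×3
  A^-9: L=3 ×1
Each group contributes A^e * Σ count * d^(L-1):
Powers of d = -A^2 - A^-2: d^2 = A^4 + 2 + A^-4; d^3 = -A^6 - 3*A^2 - 3*A^-2 - A^-6; d^4 = A^8 + 4*A^4 + 6 + 4*A^-4 + A^-8; d^5 = -A^10 - 5*A^6 - 10*A^2 - 10*A^-2 - 5*A^-6 - A^-10.
  A^9 * (d^5) = -A^19 - 5*A^15 - 10*A^11 - 10*A^7 - 5*A^3 - A^-1
  A^7 * (9*d^4) = 9*A^15 + 36*A^11 + 54*A^7 + 36*A^3 + 9*A^-1
  A^5 * (35*d^3 + d^5) = -A^15 - 40*A^11 - 115*A^7 - 115*A^3 - 40*A^-1 - A^-5
  A^3 * (73*d^2 + 11*d^4) = 11*A^11 + 117*A^7 + 212*A^3 + 117*A^-1 + 11*A^-5
  A^1 * (82*d + 43*d^3 + d^5) = -A^11 - 48*A^7 - 221*A^3 - 221*A^-1 - 48*A^-5 - A^-9
  A^-1 * (40 + 79*d^2 + 7*d^4) = 7*A^7 + 107*A^3 + 240*A^-1 + 107*A^-5 + 7*A^-9
  A^-3 * (63*d + 21*d^3) = -21*A^3 - 126*A^-1 - 126*A^-5 - 21*A^-9
  A^-5 * (9 + 26*d^2 + d^4) = A^3 + 30*A^-1 + 67*A^-5 + 30*A^-9 + A^-13
  A^-7 * (6*d + 3*d^3) = -3*A^-1 - 15*A^-5 - 15*A^-9 - 3*A^-13
  A^-9 * (d^2) = A^-5 + 2*A^-9 + A^-13
Summing the groups: <K> = -A^19 + 3*A^15 - 4*A^11 + 5*A^7 - 6*A^3 + 5*A^-1 - 4*A^-5 + 2*A^-9 - A^-13
Normalise by the writhe: (-A^3)^(-w) = (-A^3)^(3) = -A^9, so f(A) = -A^9 * <K> = A^28 - 3*A^24 + 4*A^20 - 5*A^16 + 6*A^12 - 5*A^8 + 4*A^4 - 2 + A^-4.
Substitute A = t^(-1/4), i.e. A^e → t^(-e/4): V(t) = t - 2 + 4*t^-1 - 5*t^-2 + 6*t^-3 - 5*t^-4 + 4*t^-5 - 3*t^-6 + t^-7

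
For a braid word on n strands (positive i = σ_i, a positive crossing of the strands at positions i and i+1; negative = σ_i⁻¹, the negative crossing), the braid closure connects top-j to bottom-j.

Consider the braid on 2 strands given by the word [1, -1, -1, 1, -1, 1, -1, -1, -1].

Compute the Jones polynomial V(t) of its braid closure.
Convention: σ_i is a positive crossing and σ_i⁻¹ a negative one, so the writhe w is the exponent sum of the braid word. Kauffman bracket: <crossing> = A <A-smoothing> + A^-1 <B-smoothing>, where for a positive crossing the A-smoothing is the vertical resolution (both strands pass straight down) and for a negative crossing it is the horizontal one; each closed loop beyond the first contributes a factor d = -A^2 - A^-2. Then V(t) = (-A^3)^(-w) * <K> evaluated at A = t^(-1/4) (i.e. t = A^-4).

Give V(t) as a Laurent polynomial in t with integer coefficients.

t^-1 + t^-3 - t^-4

Derivation:
The presented braid s1 s1^-1 s1^-1 s1 s1^-1 s1 s1^-1 s1^-1 s1^-1 on 2 strands reduces by inverse Markov moves (closure unchanged at each step):
  Deconjugate: the word is γ·β·γ⁻¹ with γ = s1 (prefix) and γ⁻¹ = s1^-1 (suffix); strip both.
Reduced to β = s1^-1 s1^-1 s1 s1^-1 s1 s1^-1 s1^-1 on 2 strands, 7 crossings.
Compute on β:
First cancel adjacent σ_i σ_i⁻¹ pairs (Reidemeister II — same braid, same closure): s1^-1 s1^-1 s1 s1^-1 s1 s1^-1 s1^-1 → s1^-1 s1^-1 s1^-1.
Braid: s1^-1 s1^-1 s1^-1 on 2 strands, 3 crossings.
Writhe w = (#positive) - (#negative) = 0 - 3 = -3.
Enumerate smoothing states for the bracket polynomial. There are 2^3 = 8 states.
Smooth each crossing (0=||, 1=⌣⌢); contribution A^(Σ sign_k(1-2s_k)) * d^(L-1).
  state 000: A-exp=-3, loops=2, term = A^-3 * d^1
  state 001: A-exp=-1, loops=1, term = A^-1 * d^0
  state 010: A-exp=-1, loops=1, term = A^-1 * d^0
  state 011: A-exp=+1, loops=2, term = A^1 * d^1
  state 100: A-exp=-1, loops=1, term = A^-1 * d^0
  state 101: A-exp=+1, loops=2, term = A^1 * d^1
  state 110: A-exp=+1, loops=2, term = A^1 * d^1
  state 111: A-exp=+3, loops=3, term = A^3 * d^2
Collect the terms by A-exponent (count of states per loop number):
Powers of d = -A^2 - A^-2: d^2 = A^4 + 2 + A^-4.
  A^3 * (d^2) = A^7 + 2*A^3 + A^-1
  A^1 * (3*d) = -3*A^3 - 3*A^-1
  A^-1 * (3) = 3*A^-1
  A^-3 * (d) = -A^-1 - A^-5
Summing the groups: <K> = A^7 - A^3 - A^-5
Normalise by the writhe: (-A^3)^(-w) = (-A^3)^(3) = -A^9, so f(A) = -A^9 * <K> = -A^16 + A^12 + A^4.
Substitute A = t^(-1/4), i.e. A^e → t^(-e/4): V(t) = t^-1 + t^-3 - t^-4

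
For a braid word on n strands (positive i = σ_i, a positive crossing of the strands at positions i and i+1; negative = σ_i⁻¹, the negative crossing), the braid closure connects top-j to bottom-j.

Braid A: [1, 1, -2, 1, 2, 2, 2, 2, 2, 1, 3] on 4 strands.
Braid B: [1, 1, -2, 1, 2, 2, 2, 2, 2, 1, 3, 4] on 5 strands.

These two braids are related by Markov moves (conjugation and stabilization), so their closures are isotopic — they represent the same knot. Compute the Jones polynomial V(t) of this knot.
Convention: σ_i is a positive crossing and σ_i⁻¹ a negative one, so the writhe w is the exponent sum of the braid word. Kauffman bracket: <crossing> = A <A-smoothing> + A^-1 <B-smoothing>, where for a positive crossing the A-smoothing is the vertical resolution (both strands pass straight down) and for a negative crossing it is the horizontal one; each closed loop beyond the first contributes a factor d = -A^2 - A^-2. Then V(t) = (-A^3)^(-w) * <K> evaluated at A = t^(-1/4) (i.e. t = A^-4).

Markov-equivalent braids have isotopic closures, hence identical knot invariants. Strip the Markov moves from each word to reach a common short braid β, then compute V(t) once on β.
Braid A: s1 s1 s2^-1 s1 s2 s2 s2 s2 s2 s1 s3 on 4 strands reduces by inverse Markov moves (closure unchanged at each step):
  Destabilize: the word has the form β·s3 where s3 occurs only as the final letter (β ∈ B_3); drop it and the last strand → 3 strands.
Reduced to β = s1 s1 s2^-1 s1 s2 s2 s2 s2 s2 s1 on 3 strands, 10 crossings.
Braid B: s1 s1 s2^-1 s1 s2 s2 s2 s2 s2 s1 s3 s4 on 5 strands reduces by inverse Markov moves (closure unchanged at each step):
  Destabilize: the word has the form β·s4 where s4 occurs only as the final letter (β ∈ B_4); drop it and the last strand → 4 strands.
  Destabilize: the word has the form β·s3 where s3 occurs only as the final letter (β ∈ B_3); drop it and the last strand → 3 strands.
Reduced to β = s1 s1 s2^-1 s1 s2 s2 s2 s2 s2 s1 on 3 strands, 10 crossings.
Both give the same β = s1 s1 s2^-1 s1 s2 s2 s2 s2 s2 s1 on 3 strands, so one state sum suffices:
Braid: s1 s1 s2^-1 s1 s2 s2 s2 s2 s2 s1 on 3 strands, 10 crossings.
Writhe w = (#positive) - (#negative) = 9 - 1 = 8.
Enumerate smoothing states for the bracket polynomial. There are 2^10 = 1024 states.
Each crossing splits two ways (0=vertical, 1=horizontal). The state's weight is A^(#A-smoothings - #B-smoothings) * d^(loops - 1).
Tabulate the states by total A-exponent and number of loops L (A-exp: L × count):
  A^10: L=2 ×1
  A^8: L=1 ×4, L=3 ×6
  A^6: L=2 ×35, L=4 ×10
  A^4: L=1 ×35, L=3 ×75, L=5 ×10
  A^2: L=2 ×115, L=4 ×90, L=6 ×5
  A^0: L=3 ×185, L=5 ×66, L=7 ×1
  A^-2: L=4 ×180, L=6 ×30
  A^-4: L=5 ×112, L=7 ×8
  A^-6: L=6 ×44, L=8 ×1
  A^-8: L=7 ×10
  A^-10: L=8 ×1
Each group contributes A^e * Σ count * d^(L-1):
Powers of d = -A^2 - A^-2: d^2 = A^4 + 2 + A^-4; d^3 = -A^6 - 3*A^2 - 3*A^-2 - A^-6; d^4 = A^8 + 4*A^4 + 6 + 4*A^-4 + A^-8; d^5 = -A^10 - 5*A^6 - 10*A^2 - 10*A^-2 - 5*A^-6 - A^-10; d^6 = A^12 + 6*A^8 + 15*A^4 + 20 + 15*A^-4 + 6*A^-8 + A^-12; d^7 = -A^14 - 7*A^10 - 21*A^6 - 35*A^2 - 35*A^-2 - 21*A^-6 - 7*A^-10 - A^-14.
  A^10 * (d) = -A^12 - A^8
  A^8 * (4 + 6*d^2) = 6*A^12 + 16*A^8 + 6*A^4
  A^6 * (35*d + 10*d^3) = -10*A^12 - 65*A^8 - 65*A^4 - 10
  A^4 * (35 + 75*d^2 + 10*d^4) = 10*A^12 + 115*A^8 + 245*A^4 + 115 + 10*A^-4
  A^2 * (115*d + 90*d^3 + 5*d^5) = -5*A^12 - 115*A^8 - 435*A^4 - 435 - 115*A^-4 - 5*A^-8
  A^0 * (185*d^2 + 66*d^4 + d^6) = A^12 + 72*A^8 + 464*A^4 + 786 + 464*A^-4 + 72*A^-8 + A^-12
  A^-2 * (180*d^3 + 30*d^5) = -30*A^8 - 330*A^4 - 840 - 840*A^-4 - 330*A^-8 - 30*A^-12
  A^-4 * (112*d^4 + 8*d^6) = 8*A^8 + 160*A^4 + 568 + 832*A^-4 + 568*A^-8 + 160*A^-12 + 8*A^-16
  A^-6 * (44*d^5 + d^7) = -A^8 - 51*A^4 - 241 - 475*A^-4 - 475*A^-8 - 241*A^-12 - 51*A^-16 - A^-20
  A^-8 * (10*d^6) = 10*A^4 + 60 + 150*A^-4 + 200*A^-8 + 150*A^-12 + 60*A^-16 + 10*A^-20
  A^-10 * (d^7) = -A^4 - 7 - 21*A^-4 - 35*A^-8 - 35*A^-12 - 21*A^-16 - 7*A^-20 - A^-24
Summing the groups: <K> = A^12 - A^8 + 3*A^4 - 4 + 5*A^-4 - 5*A^-8 + 5*A^-12 - 4*A^-16 + 2*A^-20 - A^-24
Normalise by the writhe: (-A^3)^(-w) = (-A^3)^(-8) = A^-24, so f(A) = A^-24 * <K> = A^-12 - A^-16 + 3*A^-20 - 4*A^-24 + 5*A^-28 - 5*A^-32 + 5*A^-36 - 4*A^-40 + 2*A^-44 - A^-48.
Substitute A = t^(-1/4), i.e. A^e → t^(-e/4): V(t) = -t^12 + 2*t^11 - 4*t^10 + 5*t^9 - 5*t^8 + 5*t^7 - 4*t^6 + 3*t^5 - t^4 + t^3

Answer: -t^12 + 2*t^11 - 4*t^10 + 5*t^9 - 5*t^8 + 5*t^7 - 4*t^6 + 3*t^5 - t^4 + t^3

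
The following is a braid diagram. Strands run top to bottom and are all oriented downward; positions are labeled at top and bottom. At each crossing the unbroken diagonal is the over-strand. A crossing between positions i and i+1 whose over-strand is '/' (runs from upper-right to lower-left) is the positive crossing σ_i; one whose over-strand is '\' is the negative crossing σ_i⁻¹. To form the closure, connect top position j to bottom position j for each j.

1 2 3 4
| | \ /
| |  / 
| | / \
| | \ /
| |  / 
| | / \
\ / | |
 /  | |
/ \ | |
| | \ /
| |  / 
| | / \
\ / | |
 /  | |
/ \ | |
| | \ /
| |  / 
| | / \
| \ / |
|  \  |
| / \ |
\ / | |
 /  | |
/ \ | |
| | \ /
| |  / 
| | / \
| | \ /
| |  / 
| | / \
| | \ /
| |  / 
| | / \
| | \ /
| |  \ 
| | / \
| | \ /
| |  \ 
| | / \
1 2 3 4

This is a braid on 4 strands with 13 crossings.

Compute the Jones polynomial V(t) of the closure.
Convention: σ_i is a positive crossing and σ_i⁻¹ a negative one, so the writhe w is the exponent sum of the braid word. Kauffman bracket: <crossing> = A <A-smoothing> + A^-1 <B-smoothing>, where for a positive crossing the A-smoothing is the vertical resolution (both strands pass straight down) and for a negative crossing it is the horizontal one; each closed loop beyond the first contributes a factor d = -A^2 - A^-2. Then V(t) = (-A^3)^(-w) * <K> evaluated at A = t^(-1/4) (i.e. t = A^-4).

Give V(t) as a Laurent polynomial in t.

Reading the diagram top to bottom ('/'-over between positions i,i+1 = s_i, '\'-over = s_i^-1): braid word = s3 s3 s1 s3 s1 s3 s2^-1 s1 s3 s3 s3 s3^-1 s3^-1.
The presented braid s3 s3 s1 s3 s1 s3 s2^-1 s1 s3 s3 s3 s3^-1 s3^-1 on 4 strands reduces by inverse Markov moves (closure unchanged at each step):
  Deconjugate: the word is γ·β·γ⁻¹ with γ = s3 s3 (prefix) and γ⁻¹ = s3^-1 s3^-1 (suffix); strip both.
Reduced to β = s1 s3 s1 s3 s2^-1 s1 s3 s3 s3 on 4 strands, 9 crossings.
Compute on β:
Braid: s1 s3 s1 s3 s2^-1 s1 s3 s3 s3 on 4 strands, 9 crossings.
Writhe w = (#positive) - (#negative) = 8 - 1 = 7.
Enumerate smoothing states for the bracket polynomial. There are 2^9 = 512 states.
For each crossing: s=0 is the vertical smoothing, s=1 horizontal. Crossing k contributes A^(sign_k * (1 - 2*s_k)); loop factor d = -A^2 - A^-2.
Tabulate the states by total A-exponent and number of loops L (A-exp: L × count):
  A^9: L=3 ×1
  A^7: L=2 ×8, L=4 ×1
  A^5: L=1 ×15, L=3 ×21
  A^3: L=2 ×60, L=4 ×24
  A^1: L=3 ×110, L=5 ×16
  A^-1: L=4 ×120, L=6 ×6
  A^-3: L=5 ×83, L=7 ×1
  A^-5: L=6 ×36
  A^-7: L=7 ×9
  A^-9: L=8 ×1
Each group contributes A^e * Σ count * d^(L-1):
Powers of d = -A^2 - A^-2: d^2 = A^4 + 2 + A^-4; d^3 = -A^6 - 3*A^2 - 3*A^-2 - A^-6; d^4 = A^8 + 4*A^4 + 6 + 4*A^-4 + A^-8; d^5 = -A^10 - 5*A^6 - 10*A^2 - 10*A^-2 - 5*A^-6 - A^-10; d^6 = A^12 + 6*A^8 + 15*A^4 + 20 + 15*A^-4 + 6*A^-8 + A^-12; d^7 = -A^14 - 7*A^10 - 21*A^6 - 35*A^2 - 35*A^-2 - 21*A^-6 - 7*A^-10 - A^-14.
  A^9 * (d^2) = A^13 + 2*A^9 + A^5
  A^7 * (8*d + d^3) = -A^13 - 11*A^9 - 11*A^5 - A
  A^5 * (15 + 21*d^2) = 21*A^9 + 57*A^5 + 21*A
  A^3 * (60*d + 24*d^3) = -24*A^9 - 132*A^5 - 132*A - 24*A^-3
  A^1 * (110*d^2 + 16*d^4) = 16*A^9 + 174*A^5 + 316*A + 174*A^-3 + 16*A^-7
  A^-1 * (120*d^3 + 6*d^5) = -6*A^9 - 150*A^5 - 420*A - 420*A^-3 - 150*A^-7 - 6*A^-11
  A^-3 * (83*d^4 + d^6) = A^9 + 89*A^5 + 347*A + 518*A^-3 + 347*A^-7 + 89*A^-11 + A^-15
  A^-5 * (36*d^5) = -36*A^5 - 180*A - 360*A^-3 - 360*A^-7 - 180*A^-11 - 36*A^-15
  A^-7 * (9*d^6) = 9*A^5 + 54*A + 135*A^-3 + 180*A^-7 + 135*A^-11 + 54*A^-15 + 9*A^-19
  A^-9 * (d^7) = -A^5 - 7*A - 21*A^-3 - 35*A^-7 - 35*A^-11 - 21*A^-15 - 7*A^-19 - A^-23
Summing the groups: <K> = -A^9 - 2*A + 2*A^-3 - 2*A^-7 + 3*A^-11 - 2*A^-15 + 2*A^-19 - A^-23
Normalise by the writhe: (-A^3)^(-w) = (-A^3)^(-7) = -A^-21, so f(A) = -A^-21 * <K> = A^-12 + 2*A^-20 - 2*A^-24 + 2*A^-28 - 3*A^-32 + 2*A^-36 - 2*A^-40 + A^-44.
Substitute A = t^(-1/4), i.e. A^e → t^(-e/4): V(t) = t^11 - 2*t^10 + 2*t^9 - 3*t^8 + 2*t^7 - 2*t^6 + 2*t^5 + t^3

Answer: t^11 - 2*t^10 + 2*t^9 - 3*t^8 + 2*t^7 - 2*t^6 + 2*t^5 + t^3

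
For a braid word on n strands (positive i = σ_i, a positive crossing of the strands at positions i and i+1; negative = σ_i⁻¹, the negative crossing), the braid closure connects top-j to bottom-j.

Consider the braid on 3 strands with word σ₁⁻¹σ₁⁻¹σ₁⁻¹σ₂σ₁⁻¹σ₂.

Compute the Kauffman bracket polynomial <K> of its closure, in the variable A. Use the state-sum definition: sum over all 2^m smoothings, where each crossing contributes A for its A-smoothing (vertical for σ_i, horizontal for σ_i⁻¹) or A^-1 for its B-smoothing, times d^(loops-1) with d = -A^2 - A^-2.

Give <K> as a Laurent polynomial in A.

A^14 - 2*A^10 + 2*A^6 - 2*A^2 + 2*A^-2 - A^-6 + A^-10

Derivation:
Braid: s1^-1 s1^-1 s1^-1 s2 s1^-1 s2 on 3 strands, 6 crossings.
Writhe w = (#positive) - (#negative) = 2 - 4 = -2.
Computing the Kauffman bracket via state sum. There are 2^6 = 64 states.
Each crossing splits two ways (0=vertical, 1=horizontal). The state's weight is A^(#A-smoothings - #B-smoothings) * d^(loops - 1).
Tabulate the states by total A-exponent and number of loops L (A-exp: L × count):
  A^6: L=5 ×1
  A^4: L=4 ×6
  A^2: L=3 ×15
  A^0: L=2 ×19, L=4 ×1
  A^-2: L=1 ×11, L=3 ×4
  A^-4: L=2 ×6
  A^-6: L=3 ×1
Each group contributes A^e * Σ count * d^(L-1):
Powers of d = -A^2 - A^-2: d^2 = A^4 + 2 + A^-4; d^3 = -A^6 - 3*A^2 - 3*A^-2 - A^-6; d^4 = A^8 + 4*A^4 + 6 + 4*A^-4 + A^-8.
  A^6 * (d^4) = A^14 + 4*A^10 + 6*A^6 + 4*A^2 + A^-2
  A^4 * (6*d^3) = -6*A^10 - 18*A^6 - 18*A^2 - 6*A^-2
  A^2 * (15*d^2) = 15*A^6 + 30*A^2 + 15*A^-2
  A^0 * (19*d + d^3) = -A^6 - 22*A^2 - 22*A^-2 - A^-6
  A^-2 * (11 + 4*d^2) = 4*A^2 + 19*A^-2 + 4*A^-6
  A^-4 * (6*d) = -6*A^-2 - 6*A^-6
  A^-6 * (d^2) = A^-2 + 2*A^-6 + A^-10
Summing the groups: <K> = A^14 - 2*A^10 + 2*A^6 - 2*A^2 + 2*A^-2 - A^-6 + A^-10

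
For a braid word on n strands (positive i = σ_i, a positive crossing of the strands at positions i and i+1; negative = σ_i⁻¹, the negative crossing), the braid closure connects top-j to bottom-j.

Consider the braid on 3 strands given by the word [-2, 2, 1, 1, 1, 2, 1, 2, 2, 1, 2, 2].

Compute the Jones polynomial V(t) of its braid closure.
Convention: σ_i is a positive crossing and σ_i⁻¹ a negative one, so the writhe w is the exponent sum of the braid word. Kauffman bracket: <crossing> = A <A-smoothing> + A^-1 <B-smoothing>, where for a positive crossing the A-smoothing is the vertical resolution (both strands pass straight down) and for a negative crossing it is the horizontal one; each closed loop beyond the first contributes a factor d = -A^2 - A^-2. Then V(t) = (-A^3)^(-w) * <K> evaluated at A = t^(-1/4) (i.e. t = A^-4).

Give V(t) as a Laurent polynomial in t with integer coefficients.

-t^10 + t^6 + t^4

Derivation:
The presented braid s2^-1 s2 s1 s1 s1 s2 s1 s2 s2 s1 s2 s2 on 3 strands reduces by inverse Markov moves (closure unchanged at each step):
  Deconjugate: the word is γ·β·γ⁻¹ with γ = s2^-1 (prefix) and γ⁻¹ = s2 (suffix); strip both.
Reduced to β = s2 s1 s1 s1 s2 s1 s2 s2 s1 s2 on 3 strands, 10 crossings.
Compute on β:
Braid: s2 s1 s1 s1 s2 s1 s2 s2 s1 s2 on 3 strands, 10 crossings.
Writhe w = (#positive) - (#negative) = 10 - 0 = 10.
Enumerate smoothing states for the bracket polynomial. There are 2^10 = 1024 states.
Smooth each crossing (0=||, 1=⌣⌢); contribution A^(Σ sign_k(1-2s_k)) * d^(L-1).
Tabulate the states by total A-exponent and number of loops L (A-exp: L × count):
  A^10: L=3 ×1
  A^8: L=2 ×10
  A^6: L=1 ×25, L=3 ×20
  A^4: L=2 ×100, L=4 ×20
  A^2: L=1 ×36, L=3 ×164, L=5 ×10
  A^0: L=2 ×108, L=4 ×142, L=6 ×2
  A^-2: L=1 ×12, L=3 ×129, L=5 ×69
  A^-4: L=2 ×24, L=4 ×78, L=6 ×18
  A^-6: L=3 ×19, L=5 ×24, L=7 ×2
  A^-8: L=4 ×7, L=6 ×3
  A^-10: L=5 ×1
Each group contributes A^e * Σ count * d^(L-1):
Powers of d = -A^2 - A^-2: d^2 = A^4 + 2 + A^-4; d^3 = -A^6 - 3*A^2 - 3*A^-2 - A^-6; d^4 = A^8 + 4*A^4 + 6 + 4*A^-4 + A^-8; d^5 = -A^10 - 5*A^6 - 10*A^2 - 10*A^-2 - 5*A^-6 - A^-10; d^6 = A^12 + 6*A^8 + 15*A^4 + 20 + 15*A^-4 + 6*A^-8 + A^-12.
  A^10 * (d^2) = A^14 + 2*A^10 + A^6
  A^8 * (10*d) = -10*A^10 - 10*A^6
  A^6 * (25 + 20*d^2) = 20*A^10 + 65*A^6 + 20*A^2
  A^4 * (100*d + 20*d^3) = -20*A^10 - 160*A^6 - 160*A^2 - 20*A^-2
  A^2 * (36 + 164*d^2 + 10*d^4) = 10*A^10 + 204*A^6 + 424*A^2 + 204*A^-2 + 10*A^-6
  A^0 * (108*d + 142*d^3 + 2*d^5) = -2*A^10 - 152*A^6 - 554*A^2 - 554*A^-2 - 152*A^-6 - 2*A^-10
  A^-2 * (12 + 129*d^2 + 69*d^4) = 69*A^6 + 405*A^2 + 684*A^-2 + 405*A^-6 + 69*A^-10
  A^-4 * (24*d + 78*d^3 + 18*d^5) = -18*A^6 - 168*A^2 - 438*A^-2 - 438*A^-6 - 168*A^-10 - 18*A^-14
  A^-6 * (19*d^2 + 24*d^4 + 2*d^6) = 2*A^6 + 36*A^2 + 145*A^-2 + 222*A^-6 + 145*A^-10 + 36*A^-14 + 2*A^-18
  A^-8 * (7*d^3 + 3*d^5) = -3*A^2 - 22*A^-2 - 51*A^-6 - 51*A^-10 - 22*A^-14 - 3*A^-18
  A^-10 * (d^4) = A^-2 + 4*A^-6 + 6*A^-10 + 4*A^-14 + A^-18
Summing the groups: <K> = A^14 + A^6 - A^-10
Normalise by the writhe: (-A^3)^(-w) = (-A^3)^(-10) = A^-30, so f(A) = A^-30 * <K> = A^-16 + A^-24 - A^-40.
Substitute A = t^(-1/4), i.e. A^e → t^(-e/4): V(t) = -t^10 + t^6 + t^4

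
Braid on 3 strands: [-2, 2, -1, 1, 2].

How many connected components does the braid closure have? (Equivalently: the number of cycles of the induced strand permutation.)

2

Derivation:
Track the strand permutation on 3 strands, starting from identity.
  step 1: s2^-1 swaps positions 2,3 -> [1 3 2]
  step 2: s2 swaps positions 2,3 -> [1 2 3]
  step 3: s1^-1 swaps positions 1,2 -> [2 1 3]
  step 4: s1 swaps positions 1,2 -> [1 2 3]
  step 5: s2 swaps positions 2,3 -> [1 3 2]
Final permutation (position -> original strand): [1 3 2]
Closure components = cycle count of this permutation = 2.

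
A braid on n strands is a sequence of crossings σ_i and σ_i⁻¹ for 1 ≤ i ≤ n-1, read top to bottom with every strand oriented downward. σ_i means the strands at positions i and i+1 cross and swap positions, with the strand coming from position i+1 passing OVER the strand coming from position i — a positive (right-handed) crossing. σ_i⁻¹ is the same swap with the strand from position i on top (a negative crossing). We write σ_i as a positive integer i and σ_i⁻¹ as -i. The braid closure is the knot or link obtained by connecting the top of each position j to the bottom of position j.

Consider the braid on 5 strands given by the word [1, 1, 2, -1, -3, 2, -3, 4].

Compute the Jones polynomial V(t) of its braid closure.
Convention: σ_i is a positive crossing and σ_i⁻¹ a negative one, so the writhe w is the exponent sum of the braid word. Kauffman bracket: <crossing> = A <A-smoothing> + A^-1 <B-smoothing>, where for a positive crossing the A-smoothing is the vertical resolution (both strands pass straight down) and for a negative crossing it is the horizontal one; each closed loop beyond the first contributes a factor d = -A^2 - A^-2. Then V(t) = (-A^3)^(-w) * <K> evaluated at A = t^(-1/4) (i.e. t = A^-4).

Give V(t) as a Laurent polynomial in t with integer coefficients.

t^4 - t^3 + t^2 - 2*t + 2 - t^-1 + t^-2

Derivation:
The presented braid s1 s1 s2 s1^-1 s3^-1 s2 s3^-1 s4 on 5 strands reduces by inverse Markov moves (closure unchanged at each step):
  Destabilize: the word has the form β·s4 where s4 occurs only as the final letter (β ∈ B_4); drop it and the last strand → 4 strands.
Reduced to β = s1 s1 s2 s1^-1 s3^-1 s2 s3^-1 on 4 strands, 7 crossings.
Compute on β:
Braid: s1 s1 s2 s1^-1 s3^-1 s2 s3^-1 on 4 strands, 7 crossings.
Writhe w = (#positive) - (#negative) = 4 - 3 = 1.
Enumerate smoothing states for the bracket polynomial. There are 2^7 = 128 states.
Each crossing splits two ways (0=vertical, 1=horizontal). The state's weight is A^(#A-smoothings - #B-smoothings) * d^(loops - 1).
Tabulate the states by total A-exponent and number of loops L (A-exp: L × count):
  A^7: L=3 ×1
  A^5: L=2 ×4, L=4 ×3
  A^3: L=1 ×5, L=3 ×15, L=5 ×1
  A^1: L=2 ×27, L=4 ×8
  A^-1: L=1 ×14, L=3 ×20, L=5 ×1
  A^-3: L=2 ×17, L=4 ×4
  A^-5: L=3 ×7
  A^-7: L=4 ×1
Each group contributes A^e * Σ count * d^(L-1):
Powers of d = -A^2 - A^-2: d^2 = A^4 + 2 + A^-4; d^3 = -A^6 - 3*A^2 - 3*A^-2 - A^-6; d^4 = A^8 + 4*A^4 + 6 + 4*A^-4 + A^-8.
  A^7 * (d^2) = A^11 + 2*A^7 + A^3
  A^5 * (4*d + 3*d^3) = -3*A^11 - 13*A^7 - 13*A^3 - 3*A^-1
  A^3 * (5 + 15*d^2 + d^4) = A^11 + 19*A^7 + 41*A^3 + 19*A^-1 + A^-5
  A^1 * (27*d + 8*d^3) = -8*A^7 - 51*A^3 - 51*A^-1 - 8*A^-5
  A^-1 * (14 + 20*d^2 + d^4) = A^7 + 24*A^3 + 60*A^-1 + 24*A^-5 + A^-9
  A^-3 * (17*d + 4*d^3) = -4*A^3 - 29*A^-1 - 29*A^-5 - 4*A^-9
  A^-5 * (7*d^2) = 7*A^-1 + 14*A^-5 + 7*A^-9
  A^-7 * (d^3) = -A^-1 - 3*A^-5 - 3*A^-9 - A^-13
Summing the groups: <K> = -A^11 + A^7 - 2*A^3 + 2*A^-1 - A^-5 + A^-9 - A^-13
Normalise by the writhe: (-A^3)^(-w) = (-A^3)^(-1) = -A^-3, so f(A) = -A^-3 * <K> = A^8 - A^4 + 2 - 2*A^-4 + A^-8 - A^-12 + A^-16.
Substitute A = t^(-1/4), i.e. A^e → t^(-e/4): V(t) = t^4 - t^3 + t^2 - 2*t + 2 - t^-1 + t^-2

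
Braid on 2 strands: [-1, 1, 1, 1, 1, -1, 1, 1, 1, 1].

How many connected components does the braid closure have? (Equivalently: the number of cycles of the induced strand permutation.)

Track the strand permutation on 2 strands, starting from identity.
  step 1: s1^-1 swaps positions 1,2 -> [2 1]
  step 2: s1 swaps positions 1,2 -> [1 2]
  step 3: s1 swaps positions 1,2 -> [2 1]
  step 4: s1 swaps positions 1,2 -> [1 2]
  step 5: s1 swaps positions 1,2 -> [2 1]
  step 6: s1^-1 swaps positions 1,2 -> [1 2]
  step 7: s1 swaps positions 1,2 -> [2 1]
  step 8: s1 swaps positions 1,2 -> [1 2]
  step 9: s1 swaps positions 1,2 -> [2 1]
  step 10: s1 swaps positions 1,2 -> [1 2]
Final permutation (position -> original strand): [1 2]
Closure components = cycle count of this permutation = 2.

Answer: 2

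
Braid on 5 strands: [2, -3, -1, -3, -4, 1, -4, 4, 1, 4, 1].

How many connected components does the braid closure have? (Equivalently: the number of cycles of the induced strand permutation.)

4

Derivation:
Track the strand permutation on 5 strands, starting from identity.
  step 1: s2 swaps positions 2,3 -> [1 3 2 4 5]
  step 2: s3^-1 swaps positions 3,4 -> [1 3 4 2 5]
  step 3: s1^-1 swaps positions 1,2 -> [3 1 4 2 5]
  step 4: s3^-1 swaps positions 3,4 -> [3 1 2 4 5]
  step 5: s4^-1 swaps positions 4,5 -> [3 1 2 5 4]
  step 6: s1 swaps positions 1,2 -> [1 3 2 5 4]
  step 7: s4^-1 swaps positions 4,5 -> [1 3 2 4 5]
  step 8: s4 swaps positions 4,5 -> [1 3 2 5 4]
  step 9: s1 swaps positions 1,2 -> [3 1 2 5 4]
  step 10: s4 swaps positions 4,5 -> [3 1 2 4 5]
  step 11: s1 swaps positions 1,2 -> [1 3 2 4 5]
Final permutation (position -> original strand): [1 3 2 4 5]
Closure components = cycle count of this permutation = 4.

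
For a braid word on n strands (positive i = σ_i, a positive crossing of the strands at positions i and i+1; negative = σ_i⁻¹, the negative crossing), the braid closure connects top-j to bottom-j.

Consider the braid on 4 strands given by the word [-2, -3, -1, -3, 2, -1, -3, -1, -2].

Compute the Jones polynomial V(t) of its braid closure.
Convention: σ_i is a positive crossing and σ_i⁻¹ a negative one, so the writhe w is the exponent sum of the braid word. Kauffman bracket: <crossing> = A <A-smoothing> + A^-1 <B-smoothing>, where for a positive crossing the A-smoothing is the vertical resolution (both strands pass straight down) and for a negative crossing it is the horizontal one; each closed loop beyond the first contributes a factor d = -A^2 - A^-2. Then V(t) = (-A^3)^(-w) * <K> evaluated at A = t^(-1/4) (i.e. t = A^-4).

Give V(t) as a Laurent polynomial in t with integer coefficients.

t^-2 - 2*t^-3 + 5*t^-4 - 5*t^-5 + 6*t^-6 - 6*t^-7 + 4*t^-8 - 3*t^-9 + t^-10

Derivation:
Braid: s2^-1 s3^-1 s1^-1 s3^-1 s2 s1^-1 s3^-1 s1^-1 s2^-1 on 4 strands, 9 crossings.
Writhe w = (#positive) - (#negative) = 1 - 8 = -7.
Enumerate smoothing states for the bracket polynomial. There are 2^9 = 512 states.
Each crossing splits two ways (0=vertical, 1=horizontal). The state's weight is A^(#A-smoothings - #B-smoothings) * d^(loops - 1).
Tabulate the states by total A-exponent and number of loops L (A-exp: L × count):
  A^9: L=6 ×1
  A^7: L=5 ×9
  A^5: L=4 ×35, L=6 ×1
  A^3: L=3 ×74, L=5 ×10
  A^1: L=2 ×85, L=4 ×41
  A^-1: L=1 ×42, L=3 ×80, L=5 ×4
  A^-3: L=2 ×65, L=4 ×19
  A^-5: L=1 ×9, L=3 ×26, L=5 ×1
  A^-7: L=2 ×6, L=4 ×3
  A^-9: L=3 ×1
Each group contributes A^e * Σ count * d^(L-1):
Powers of d = -A^2 - A^-2: d^2 = A^4 + 2 + A^-4; d^3 = -A^6 - 3*A^2 - 3*A^-2 - A^-6; d^4 = A^8 + 4*A^4 + 6 + 4*A^-4 + A^-8; d^5 = -A^10 - 5*A^6 - 10*A^2 - 10*A^-2 - 5*A^-6 - A^-10.
  A^9 * (d^5) = -A^19 - 5*A^15 - 10*A^11 - 10*A^7 - 5*A^3 - A^-1
  A^7 * (9*d^4) = 9*A^15 + 36*A^11 + 54*A^7 + 36*A^3 + 9*A^-1
  A^5 * (35*d^3 + d^5) = -A^15 - 40*A^11 - 115*A^7 - 115*A^3 - 40*A^-1 - A^-5
  A^3 * (74*d^2 + 10*d^4) = 10*A^11 + 114*A^7 + 208*A^3 + 114*A^-1 + 10*A^-5
  A^1 * (85*d + 41*d^3) = -41*A^7 - 208*A^3 - 208*A^-1 - 41*A^-5
  A^-1 * (42 + 80*d^2 + 4*d^4) = 4*A^7 + 96*A^3 + 226*A^-1 + 96*A^-5 + 4*A^-9
  A^-3 * (65*d + 19*d^3) = -19*A^3 - 122*A^-1 - 122*A^-5 - 19*A^-9
  A^-5 * (9 + 26*d^2 + d^4) = A^3 + 30*A^-1 + 67*A^-5 + 30*A^-9 + A^-13
  A^-7 * (6*d + 3*d^3) = -3*A^-1 - 15*A^-5 - 15*A^-9 - 3*A^-13
  A^-9 * (d^2) = A^-5 + 2*A^-9 + A^-13
Summing the groups: <K> = -A^19 + 3*A^15 - 4*A^11 + 6*A^7 - 6*A^3 + 5*A^-1 - 5*A^-5 + 2*A^-9 - A^-13
Normalise by the writhe: (-A^3)^(-w) = (-A^3)^(7) = -A^21, so f(A) = -A^21 * <K> = A^40 - 3*A^36 + 4*A^32 - 6*A^28 + 6*A^24 - 5*A^20 + 5*A^16 - 2*A^12 + A^8.
Substitute A = t^(-1/4), i.e. A^e → t^(-e/4): V(t) = t^-2 - 2*t^-3 + 5*t^-4 - 5*t^-5 + 6*t^-6 - 6*t^-7 + 4*t^-8 - 3*t^-9 + t^-10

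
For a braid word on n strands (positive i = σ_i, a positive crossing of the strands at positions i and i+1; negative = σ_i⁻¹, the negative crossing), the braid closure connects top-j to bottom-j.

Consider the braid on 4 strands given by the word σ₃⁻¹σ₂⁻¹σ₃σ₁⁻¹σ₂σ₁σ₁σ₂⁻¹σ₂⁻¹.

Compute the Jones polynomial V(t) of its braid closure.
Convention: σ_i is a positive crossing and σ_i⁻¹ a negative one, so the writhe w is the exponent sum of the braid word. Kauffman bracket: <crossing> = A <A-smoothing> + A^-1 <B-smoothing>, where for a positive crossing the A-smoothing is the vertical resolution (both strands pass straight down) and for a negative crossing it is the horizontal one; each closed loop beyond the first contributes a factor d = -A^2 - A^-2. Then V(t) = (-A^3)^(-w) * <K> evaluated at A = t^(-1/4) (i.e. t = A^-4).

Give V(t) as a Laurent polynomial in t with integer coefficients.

Braid: s3^-1 s2^-1 s3 s1^-1 s2 s1 s1 s2^-1 s2^-1 on 4 strands, 9 crossings.
Writhe w = (#positive) - (#negative) = 4 - 5 = -1.
Enumerate smoothing states for the bracket polynomial. There are 2^9 = 512 states.
Smooth each crossing (0=||, 1=⌣⌢); contribution A^(Σ sign_k(1-2s_k)) * d^(L-1).
Tabulate the states by total A-exponent and number of loops L (A-exp: L × count):
  A^9: L=3 ×1
  A^7: L=2 ×4, L=4 ×5
  A^5: L=1 ×5, L=3 ×25, L=5 ×6
  A^3: L=2 ×46, L=4 ×36, L=6 ×2
  A^1: L=1 ×25, L=3 ×86, L=5 ×15
  A^-1: L=2 ×77, L=4 ×48, L=6 ×1
  A^-3: L=1 ×17, L=3 ×60, L=5 ×7
  A^-5: L=2 ×23, L=4 ×13
  A^-7: L=1 ×2, L=3 ×7
  A^-9: L=2 ×1
Each group contributes A^e * Σ count * d^(L-1):
Powers of d = -A^2 - A^-2: d^2 = A^4 + 2 + A^-4; d^3 = -A^6 - 3*A^2 - 3*A^-2 - A^-6; d^4 = A^8 + 4*A^4 + 6 + 4*A^-4 + A^-8; d^5 = -A^10 - 5*A^6 - 10*A^2 - 10*A^-2 - 5*A^-6 - A^-10.
  A^9 * (d^2) = A^13 + 2*A^9 + A^5
  A^7 * (4*d + 5*d^3) = -5*A^13 - 19*A^9 - 19*A^5 - 5*A
  A^5 * (5 + 25*d^2 + 6*d^4) = 6*A^13 + 49*A^9 + 91*A^5 + 49*A + 6*A^-3
  A^3 * (46*d + 36*d^3 + 2*d^5) = -2*A^13 - 46*A^9 - 174*A^5 - 174*A - 46*A^-3 - 2*A^-7
  A^1 * (25 + 86*d^2 + 15*d^4) = 15*A^9 + 146*A^5 + 287*A + 146*A^-3 + 15*A^-7
  A^-1 * (77*d + 48*d^3 + d^5) = -A^9 - 53*A^5 - 231*A - 231*A^-3 - 53*A^-7 - A^-11
  A^-3 * (17 + 60*d^2 + 7*d^4) = 7*A^5 + 88*A + 179*A^-3 + 88*A^-7 + 7*A^-11
  A^-5 * (23*d + 13*d^3) = -13*A - 62*A^-3 - 62*A^-7 - 13*A^-11
  A^-7 * (2 + 7*d^2) = 7*A^-3 + 16*A^-7 + 7*A^-11
  A^-9 * (d) = -A^-7 - A^-11
Summing the groups: <K> = -A^5 + A - A^-3 + A^-7 - A^-11
Normalise by the writhe: (-A^3)^(-w) = (-A^3)^(1) = -A^3, so f(A) = -A^3 * <K> = A^8 - A^4 + 1 - A^-4 + A^-8.
Substitute A = t^(-1/4), i.e. A^e → t^(-e/4): V(t) = t^2 - t + 1 - t^-1 + t^-2

Answer: t^2 - t + 1 - t^-1 + t^-2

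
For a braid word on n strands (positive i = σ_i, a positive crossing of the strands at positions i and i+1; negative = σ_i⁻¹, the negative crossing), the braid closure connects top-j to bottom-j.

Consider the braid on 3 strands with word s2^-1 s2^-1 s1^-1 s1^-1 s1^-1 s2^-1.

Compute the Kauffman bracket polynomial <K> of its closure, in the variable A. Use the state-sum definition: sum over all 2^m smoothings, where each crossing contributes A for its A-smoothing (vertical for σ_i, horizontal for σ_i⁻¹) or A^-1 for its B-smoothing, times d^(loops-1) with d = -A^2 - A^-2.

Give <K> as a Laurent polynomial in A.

Braid: s2^-1 s2^-1 s1^-1 s1^-1 s1^-1 s2^-1 on 3 strands, 6 crossings.
Writhe w = (#positive) - (#negative) = 0 - 6 = -6.
Enumerate smoothing states for the bracket polynomial. There are 2^6 = 64 states.
Smooth each crossing (0=||, 1=⌣⌢); contribution A^(Σ sign_k(1-2s_k)) * d^(L-1).
Tabulate the states by total A-exponent and number of loops L (A-exp: L × count):
  A^6: L=5 ×1
  A^4: L=4 ×6
  A^2: L=3 ×15
  A^0: L=2 ×18, L=4 ×2
  A^-2: L=1 ×9, L=3 ×6
  A^-4: L=2 ×6
  A^-6: L=3 ×1
Each group contributes A^e * Σ count * d^(L-1):
Powers of d = -A^2 - A^-2: d^2 = A^4 + 2 + A^-4; d^3 = -A^6 - 3*A^2 - 3*A^-2 - A^-6; d^4 = A^8 + 4*A^4 + 6 + 4*A^-4 + A^-8.
  A^6 * (d^4) = A^14 + 4*A^10 + 6*A^6 + 4*A^2 + A^-2
  A^4 * (6*d^3) = -6*A^10 - 18*A^6 - 18*A^2 - 6*A^-2
  A^2 * (15*d^2) = 15*A^6 + 30*A^2 + 15*A^-2
  A^0 * (18*d + 2*d^3) = -2*A^6 - 24*A^2 - 24*A^-2 - 2*A^-6
  A^-2 * (9 + 6*d^2) = 6*A^2 + 21*A^-2 + 6*A^-6
  A^-4 * (6*d) = -6*A^-2 - 6*A^-6
  A^-6 * (d^2) = A^-2 + 2*A^-6 + A^-10
Summing the groups: <K> = A^14 - 2*A^10 + A^6 - 2*A^2 + 2*A^-2 + A^-10

Answer: A^14 - 2*A^10 + A^6 - 2*A^2 + 2*A^-2 + A^-10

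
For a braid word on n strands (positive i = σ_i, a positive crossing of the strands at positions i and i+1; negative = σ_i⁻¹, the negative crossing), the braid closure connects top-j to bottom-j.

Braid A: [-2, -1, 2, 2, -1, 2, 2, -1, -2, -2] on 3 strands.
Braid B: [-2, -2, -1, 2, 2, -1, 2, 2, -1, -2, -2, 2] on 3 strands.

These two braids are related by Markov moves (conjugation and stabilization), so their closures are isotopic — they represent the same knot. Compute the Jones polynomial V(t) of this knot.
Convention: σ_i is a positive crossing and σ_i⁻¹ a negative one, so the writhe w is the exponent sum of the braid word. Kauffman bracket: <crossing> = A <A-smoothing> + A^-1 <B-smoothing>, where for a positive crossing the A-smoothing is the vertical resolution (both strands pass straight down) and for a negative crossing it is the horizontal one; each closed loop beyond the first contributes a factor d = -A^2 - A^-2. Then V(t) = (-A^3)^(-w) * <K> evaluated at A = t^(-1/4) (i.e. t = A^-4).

t^2 - 2*t + 4 - 4*t^-1 + 4*t^-2 - 4*t^-3 + 3*t^-4 - 2*t^-5 + t^-6

Derivation:
Markov-equivalent braids have isotopic closures, hence identical knot invariants. Strip the Markov moves from each word to reach a common short braid β, then compute V(t) once on β.
Braid A: s2^-1 s1^-1 s2 s2 s1^-1 s2 s2 s1^-1 s2^-1 s2^-1 on 3 strands has no conjugating prefix/suffix or stabilization to strip; take β = s2^-1 s1^-1 s2 s2 s1^-1 s2 s2 s1^-1 s2^-1 s2^-1.
Braid B: s2^-1 s2^-1 s1^-1 s2 s2 s1^-1 s2 s2 s1^-1 s2^-1 s2^-1 s2 on 3 strands reduces by inverse Markov moves (closure unchanged at each step):
  Deconjugate: the word is γ·β·γ⁻¹ with γ = s2^-1 (prefix) and γ⁻¹ = s2 (suffix); strip both.
Reduced to β = s2^-1 s1^-1 s2 s2 s1^-1 s2 s2 s1^-1 s2^-1 s2^-1 on 3 strands, 10 crossings.
Both give the same β = s2^-1 s1^-1 s2 s2 s1^-1 s2 s2 s1^-1 s2^-1 s2^-1 on 3 strands, so one state sum suffices:
Braid: s2^-1 s1^-1 s2 s2 s1^-1 s2 s2 s1^-1 s2^-1 s2^-1 on 3 strands, 10 crossings.
Writhe w = (#positive) - (#negative) = 4 - 6 = -2.
Enumerate smoothing states for the bracket polynomial. There are 2^10 = 1024 states.
Each crossing splits two ways (0=vertical, 1=horizontal). The state's weight is A^(#A-smoothings - #B-smoothings) * d^(loops - 1).
Tabulate the states by total A-exponent and number of loops L (A-exp: L × count):
  A^10: L=5 ×1
  A^8: L=4 ×10
  A^6: L=3 ×39, L=5 ×6
  A^4: L=2 ×66, L=4 ×52, L=6 ×2
  A^2: L=1 ×45, L=3 ×124, L=5 ×41
  A^0: L=2 ×118, L=4 ×113, L=6 ×21
  A^-2: L=1 ×20, L=3 ×120, L=5 ×63, L=7 ×7
  A^-4: L=2 ×30, L=4 ×68, L=6 ×21, L=8 ×1
  A^-6: L=3 ×20, L=5 ×22, L=7 ×3
  A^-8: L=4 ×7, L=6 ×3
  A^-10: L=5 ×1
Each group contributes A^e * Σ count * d^(L-1):
Powers of d = -A^2 - A^-2: d^2 = A^4 + 2 + A^-4; d^3 = -A^6 - 3*A^2 - 3*A^-2 - A^-6; d^4 = A^8 + 4*A^4 + 6 + 4*A^-4 + A^-8; d^5 = -A^10 - 5*A^6 - 10*A^2 - 10*A^-2 - 5*A^-6 - A^-10; d^6 = A^12 + 6*A^8 + 15*A^4 + 20 + 15*A^-4 + 6*A^-8 + A^-12; d^7 = -A^14 - 7*A^10 - 21*A^6 - 35*A^2 - 35*A^-2 - 21*A^-6 - 7*A^-10 - A^-14.
  A^10 * (d^4) = A^18 + 4*A^14 + 6*A^10 + 4*A^6 + A^2
  A^8 * (10*d^3) = -10*A^14 - 30*A^10 - 30*A^6 - 10*A^2
  A^6 * (39*d^2 + 6*d^4) = 6*A^14 + 63*A^10 + 114*A^6 + 63*A^2 + 6*A^-2
  A^4 * (66*d + 52*d^3 + 2*d^5) = -2*A^14 - 62*A^10 - 242*A^6 - 242*A^2 - 62*A^-2 - 2*A^-6
  A^2 * (45 + 124*d^2 + 41*d^4) = 41*A^10 + 288*A^6 + 539*A^2 + 288*A^-2 + 41*A^-6
  A^0 * (118*d + 113*d^3 + 21*d^5) = -21*A^10 - 218*A^6 - 667*A^2 - 667*A^-2 - 218*A^-6 - 21*A^-10
  A^-2 * (20 + 120*d^2 + 63*d^4 + 7*d^6) = 7*A^10 + 105*A^6 + 477*A^2 + 778*A^-2 + 477*A^-6 + 105*A^-10 + 7*A^-14
  A^-4 * (30*d + 68*d^3 + 21*d^5 + d^7) = -A^10 - 28*A^6 - 194*A^2 - 479*A^-2 - 479*A^-6 - 194*A^-10 - 28*A^-14 - A^-18
  A^-6 * (20*d^2 + 22*d^4 + 3*d^6) = 3*A^6 + 40*A^2 + 153*A^-2 + 232*A^-6 + 153*A^-10 + 40*A^-14 + 3*A^-18
  A^-8 * (7*d^3 + 3*d^5) = -3*A^2 - 22*A^-2 - 51*A^-6 - 51*A^-10 - 22*A^-14 - 3*A^-18
  A^-10 * (d^4) = A^-2 + 4*A^-6 + 6*A^-10 + 4*A^-14 + A^-18
Summing the groups: <K> = A^18 - 2*A^14 + 3*A^10 - 4*A^6 + 4*A^2 - 4*A^-2 + 4*A^-6 - 2*A^-10 + A^-14
Normalise by the writhe: (-A^3)^(-w) = (-A^3)^(2) = A^6, so f(A) = A^6 * <K> = A^24 - 2*A^20 + 3*A^16 - 4*A^12 + 4*A^8 - 4*A^4 + 4 - 2*A^-4 + A^-8.
Substitute A = t^(-1/4), i.e. A^e → t^(-e/4): V(t) = t^2 - 2*t + 4 - 4*t^-1 + 4*t^-2 - 4*t^-3 + 3*t^-4 - 2*t^-5 + t^-6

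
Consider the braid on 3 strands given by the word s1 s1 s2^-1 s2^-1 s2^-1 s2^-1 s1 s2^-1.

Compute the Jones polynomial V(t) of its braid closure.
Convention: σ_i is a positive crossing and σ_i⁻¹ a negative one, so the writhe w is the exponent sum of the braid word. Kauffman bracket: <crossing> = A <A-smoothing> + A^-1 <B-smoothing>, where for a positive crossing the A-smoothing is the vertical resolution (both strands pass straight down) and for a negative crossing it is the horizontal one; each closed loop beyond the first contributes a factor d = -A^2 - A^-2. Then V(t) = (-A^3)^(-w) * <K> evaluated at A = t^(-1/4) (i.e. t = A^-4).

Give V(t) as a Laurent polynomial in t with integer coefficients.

-t^2 + 2*t - 2 + 4*t^-1 - 4*t^-2 + 4*t^-3 - 3*t^-4 + 2*t^-5 - t^-6

Derivation:
Braid: s1 s1 s2^-1 s2^-1 s2^-1 s2^-1 s1 s2^-1 on 3 strands, 8 crossings.
Writhe w = (#positive) - (#negative) = 3 - 5 = -2.
State-sum expansion of <K>. There are 2^8 = 256 states.
For each crossing: s=0 is the vertical smoothing, s=1 horizontal. Crossing k contributes A^(sign_k * (1 - 2*s_k)); loop factor d = -A^2 - A^-2.
Tabulate the states by total A-exponent and number of loops L (A-exp: L × count):
  A^8: L=6 ×1
  A^6: L=5 ×8
  A^4: L=4 ×27, L=6 ×1
  A^2: L=3 ×48, L=5 ×8
  A^0: L=2 ×47, L=4 ×22, L=6 ×1
  A^-2: L=1 ×23, L=3 ×29, L=5 ×4
  A^-4: L=2 ×22, L=4 ×6
  A^-6: L=3 ×8
  A^-8: L=4 ×1
Each group contributes A^e * Σ count * d^(L-1):
Powers of d = -A^2 - A^-2: d^2 = A^4 + 2 + A^-4; d^3 = -A^6 - 3*A^2 - 3*A^-2 - A^-6; d^4 = A^8 + 4*A^4 + 6 + 4*A^-4 + A^-8; d^5 = -A^10 - 5*A^6 - 10*A^2 - 10*A^-2 - 5*A^-6 - A^-10.
  A^8 * (d^5) = -A^18 - 5*A^14 - 10*A^10 - 10*A^6 - 5*A^2 - A^-2
  A^6 * (8*d^4) = 8*A^14 + 32*A^10 + 48*A^6 + 32*A^2 + 8*A^-2
  A^4 * (27*d^3 + d^5) = -A^14 - 32*A^10 - 91*A^6 - 91*A^2 - 32*A^-2 - A^-6
  A^2 * (48*d^2 + 8*d^4) = 8*A^10 + 80*A^6 + 144*A^2 + 80*A^-2 + 8*A^-6
  A^0 * (47*d + 22*d^3 + d^5) = -A^10 - 27*A^6 - 123*A^2 - 123*A^-2 - 27*A^-6 - A^-10
  A^-2 * (23 + 29*d^2 + 4*d^4) = 4*A^6 + 45*A^2 + 105*A^-2 + 45*A^-6 + 4*A^-10
  A^-4 * (22*d + 6*d^3) = -6*A^2 - 40*A^-2 - 40*A^-6 - 6*A^-10
  A^-6 * (8*d^2) = 8*A^-2 + 16*A^-6 + 8*A^-10
  A^-8 * (d^3) = -A^-2 - 3*A^-6 - 3*A^-10 - A^-14
Summing the groups: <K> = -A^18 + 2*A^14 - 3*A^10 + 4*A^6 - 4*A^2 + 4*A^-2 - 2*A^-6 + 2*A^-10 - A^-14
Normalise by the writhe: (-A^3)^(-w) = (-A^3)^(2) = A^6, so f(A) = A^6 * <K> = -A^24 + 2*A^20 - 3*A^16 + 4*A^12 - 4*A^8 + 4*A^4 - 2 + 2*A^-4 - A^-8.
Substitute A = t^(-1/4), i.e. A^e → t^(-e/4): V(t) = -t^2 + 2*t - 2 + 4*t^-1 - 4*t^-2 + 4*t^-3 - 3*t^-4 + 2*t^-5 - t^-6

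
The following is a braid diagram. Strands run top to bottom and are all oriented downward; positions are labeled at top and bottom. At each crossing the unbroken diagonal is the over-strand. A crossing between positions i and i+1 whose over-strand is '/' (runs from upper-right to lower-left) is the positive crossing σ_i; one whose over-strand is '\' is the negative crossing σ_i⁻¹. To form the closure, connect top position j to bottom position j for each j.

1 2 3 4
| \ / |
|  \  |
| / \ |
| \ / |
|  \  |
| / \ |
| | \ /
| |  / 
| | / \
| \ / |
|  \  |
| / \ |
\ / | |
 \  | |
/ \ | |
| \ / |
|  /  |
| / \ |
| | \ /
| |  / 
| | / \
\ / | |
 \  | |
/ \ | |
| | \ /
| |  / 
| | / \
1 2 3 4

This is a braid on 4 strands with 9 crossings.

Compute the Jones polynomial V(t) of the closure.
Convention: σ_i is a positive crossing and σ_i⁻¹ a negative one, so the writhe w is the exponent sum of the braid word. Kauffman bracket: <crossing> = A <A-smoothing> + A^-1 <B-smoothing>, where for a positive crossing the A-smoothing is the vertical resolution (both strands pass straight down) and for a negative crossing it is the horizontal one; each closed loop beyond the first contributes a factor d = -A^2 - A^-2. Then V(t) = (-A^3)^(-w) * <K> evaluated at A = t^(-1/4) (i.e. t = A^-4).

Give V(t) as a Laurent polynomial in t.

Reading the diagram top to bottom ('/'-over between positions i,i+1 = s_i, '\'-over = s_i^-1): braid word = s2^-1 s2^-1 s3 s2^-1 s1^-1 s2 s3 s1^-1 s3.
Braid: s2^-1 s2^-1 s3 s2^-1 s1^-1 s2 s3 s1^-1 s3 on 4 strands, 9 crossings.
Writhe w = (#positive) - (#negative) = 4 - 5 = -1.
State-sum expansion of <K>. There are 2^9 = 512 states.
For each crossing: s=0 is the vertical smoothing, s=1 horizontal. Crossing k contributes A^(sign_k * (1 - 2*s_k)); loop factor d = -A^2 - A^-2.
Tabulate the states by total A-exponent and number of loops L (A-exp: L × count):
  A^9: L=5 ×1
  A^7: L=4 ×9
  A^5: L=3 ×32, L=5 ×4
  A^3: L=2 ×55, L=4 ×28, L=6 ×1
  A^1: L=1 ×39, L=3 ×77, L=5 ×10
  A^-1: L=2 ×87, L=4 ×38, L=6 ×1
  A^-3: L=1 ×14, L=3 ×64, L=5 ×6
  A^-5: L=2 ×17, L=4 ×19
  A^-7: L=3 ×7, L=5 ×2
  A^-9: L=4 ×1
Each group contributes A^e * Σ count * d^(L-1):
Powers of d = -A^2 - A^-2: d^2 = A^4 + 2 + A^-4; d^3 = -A^6 - 3*A^2 - 3*A^-2 - A^-6; d^4 = A^8 + 4*A^4 + 6 + 4*A^-4 + A^-8; d^5 = -A^10 - 5*A^6 - 10*A^2 - 10*A^-2 - 5*A^-6 - A^-10.
  A^9 * (d^4) = A^17 + 4*A^13 + 6*A^9 + 4*A^5 + A
  A^7 * (9*d^3) = -9*A^13 - 27*A^9 - 27*A^5 - 9*A
  A^5 * (32*d^2 + 4*d^4) = 4*A^13 + 48*A^9 + 88*A^5 + 48*A + 4*A^-3
  A^3 * (55*d + 28*d^3 + d^5) = -A^13 - 33*A^9 - 149*A^5 - 149*A - 33*A^-3 - A^-7
  A^1 * (39 + 77*d^2 + 10*d^4) = 10*A^9 + 117*A^5 + 253*A + 117*A^-3 + 10*A^-7
  A^-1 * (87*d + 38*d^3 + d^5) = -A^9 - 43*A^5 - 211*A - 211*A^-3 - 43*A^-7 - A^-11
  A^-3 * (14 + 64*d^2 + 6*d^4) = 6*A^5 + 88*A + 178*A^-3 + 88*A^-7 + 6*A^-11
  A^-5 * (17*d + 19*d^3) = -19*A - 74*A^-3 - 74*A^-7 - 19*A^-11
  A^-7 * (7*d^2 + 2*d^4) = 2*A + 15*A^-3 + 26*A^-7 + 15*A^-11 + 2*A^-15
  A^-9 * (d^3) = -A^-3 - 3*A^-7 - 3*A^-11 - A^-15
Summing the groups: <K> = A^17 - 2*A^13 + 3*A^9 - 4*A^5 + 4*A - 5*A^-3 + 3*A^-7 - 2*A^-11 + A^-15
Normalise by the writhe: (-A^3)^(-w) = (-A^3)^(1) = -A^3, so f(A) = -A^3 * <K> = -A^20 + 2*A^16 - 3*A^12 + 4*A^8 - 4*A^4 + 5 - 3*A^-4 + 2*A^-8 - A^-12.
Substitute A = t^(-1/4), i.e. A^e → t^(-e/4): V(t) = -t^3 + 2*t^2 - 3*t + 5 - 4*t^-1 + 4*t^-2 - 3*t^-3 + 2*t^-4 - t^-5

Answer: -t^3 + 2*t^2 - 3*t + 5 - 4*t^-1 + 4*t^-2 - 3*t^-3 + 2*t^-4 - t^-5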